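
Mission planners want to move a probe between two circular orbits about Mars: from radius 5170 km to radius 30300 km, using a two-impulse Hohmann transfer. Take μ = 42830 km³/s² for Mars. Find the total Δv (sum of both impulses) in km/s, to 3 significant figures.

Δv = 1.43 km/s

Semi-major axis of the transfer orbit: a_t = (5170 + 30300)/2 = 17735 km.
Circular speed at r₁: v₁ = √(μ/r₁) = √(42830/5170) = 2.87825 km/s.
Transfer-orbit speed at r₁ (vis-viva equation): v_p = √[μ(2/r₁ − 1/a_t)] = 3.76214 km/s.
First burn Δv₁ = |v_p − v₁| = 0.8839 km/s.
At r₂, v₂ = √(μ/r₂) = 1.1889 km/s.
Transfer-orbit speed at r₂: v_a = √[μ(2/r₂ − 1/a_t)] = 0.64192 km/s.
Second burn Δv₂ = |v₂ − v_a| = 0.5470 km/s.
Total Δv = Δv₁ + Δv₂ = 1.431 km/s.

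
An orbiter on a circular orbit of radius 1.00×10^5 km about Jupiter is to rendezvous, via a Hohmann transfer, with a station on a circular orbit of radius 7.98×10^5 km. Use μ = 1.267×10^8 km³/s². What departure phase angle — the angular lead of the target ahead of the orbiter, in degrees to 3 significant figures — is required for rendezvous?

Transfer-ellipse semi-major axis a_t = (r₁ + r₂)/2 = (1.000×10^5 + 7.980×10^5)/2 = 4.490×10^5 km.
The half-period of the transfer ellipse is t = π√(a_t³/μ) = 83970 s.
Target angular speed ω₂ = √(μ/r₂³) = 1.579×10^-5 rad/s.
Angle swept by the target during transfer: ω₂·t = 1.326 rad = 75.97°.
The orbiter traverses 180° on the transfer ellipse, so the target must lead by 180° − 75.97° = 104°.

φ = 104°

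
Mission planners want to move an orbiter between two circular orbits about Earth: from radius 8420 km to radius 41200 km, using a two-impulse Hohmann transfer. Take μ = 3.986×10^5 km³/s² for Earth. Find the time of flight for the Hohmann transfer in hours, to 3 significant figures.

Semi-major axis of the transfer orbit: a_t = (8420 + 41200)/2 = 24810 km.
Transfer time t = π√(a_t³/μ) = π√((24810)³ / 3.986×10^5) = 19450 s.
Converting: 19450 s ÷ 3600 s/hour = 5.40 hours.

t = 5.40 hours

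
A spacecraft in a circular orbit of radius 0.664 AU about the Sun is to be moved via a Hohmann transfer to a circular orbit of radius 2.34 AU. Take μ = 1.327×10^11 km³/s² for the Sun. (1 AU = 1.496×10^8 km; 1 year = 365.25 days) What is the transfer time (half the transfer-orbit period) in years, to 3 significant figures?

In km: r₁ = 0.664 × 1.496×10^8 = 9.93344×10^7 km; r₂ = 2.34 × 1.496×10^8 = 3.50064×10^8 km.
The Hohmann ellipse has a_t = (r₁ + r₂)/2 = 2.246992×10^8 km.
Half the transfer-orbit period gives t = π√(a_t³/μ) = 2.9048×10^7 s.
Converting: 2.9048×10^7 s ÷ 3.15576×10^7 s/year (365.25 × 86400) = 0.920 years.

t = 0.920 years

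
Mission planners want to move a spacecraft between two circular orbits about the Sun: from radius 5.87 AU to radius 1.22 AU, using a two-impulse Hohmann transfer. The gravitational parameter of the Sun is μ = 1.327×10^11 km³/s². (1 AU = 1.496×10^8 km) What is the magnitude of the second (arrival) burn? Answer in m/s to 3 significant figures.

In km: r₁ = 5.87 × 1.496×10^8 = 8.78152×10^8 km; r₂ = 1.22 × 1.496×10^8 = 1.82512×10^8 km.
The Hohmann ellipse has a_t = (r₁ + r₂)/2 = 5.30332×10^8 km.
Circular speed at r = 1.82512×10^8 km: v_c = √(μ/r) = 26.9643 km/s.
Transfer-orbit speed at the same r (vis-viva, a = a_t): v_t = √[μ(2/r − 1/a_t)] = 34.6977 km/s.
Δv₂ = |v_t − v_c| = |34.6977 − 26.9643| = 7.733 km/s.

Δv₂ = 7730 m/s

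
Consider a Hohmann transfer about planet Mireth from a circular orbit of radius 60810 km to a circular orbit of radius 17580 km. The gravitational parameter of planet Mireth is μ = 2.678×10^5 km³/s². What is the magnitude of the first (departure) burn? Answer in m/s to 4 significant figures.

Δv₁ = 693.1 m/s

Semi-major axis of the transfer orbit: a_t = (60810 + 17580)/2 = 39195 km.
On the circular orbit at r = 60810 km, v_c = √(μ/r) = 2.0985 km/s.
Vis-viva on the transfer ellipse at r = 60810 km gives v_t = √[μ(2/r − 1/a_t)] = 1.4054 km/s.
Δv₁ = |v_t − v_c| = |1.4054 − 2.0985| = 0.6931 km/s.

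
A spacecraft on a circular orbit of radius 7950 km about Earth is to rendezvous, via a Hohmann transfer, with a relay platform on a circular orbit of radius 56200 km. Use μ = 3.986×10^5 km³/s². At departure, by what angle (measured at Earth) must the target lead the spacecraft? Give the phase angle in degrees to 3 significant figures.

φ = 102°

Semi-major axis of the transfer orbit: a_t = (7950 + 56200)/2 = 32075 km.
Transfer time t = π√(a_t³/μ) = 28585 s.
Target angular speed ω₂ = √(μ/r₂³) = 4.7388×10^-5 rad/s.
Angle swept by the target during transfer: ω₂·t = 1.3546 rad = 77.61°.
Arrival is 180° from departure on the ellipse, so φ = 180° − 77.61° = 102°.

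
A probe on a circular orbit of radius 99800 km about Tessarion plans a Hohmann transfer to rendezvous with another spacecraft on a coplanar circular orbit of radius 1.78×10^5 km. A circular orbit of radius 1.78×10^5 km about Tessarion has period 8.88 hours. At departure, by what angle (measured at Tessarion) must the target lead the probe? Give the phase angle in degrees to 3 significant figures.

From Kepler's third law T² = 4π²r³/μ at r = 1.78×10^5 km, T = 8.88 hours = 8.88 × 3600 s = 31968 s: μ = 4π²r³/T² = 2.17866×10^8 km³/s².
The Hohmann ellipse has a_t = (r₁ + r₂)/2 = 1.389×10^5 km.
The half-period of the transfer ellipse is t = π√(a_t³/μ) = 11018 s.
The target's mean motion on its circular orbit is ω₂ = √(μ/r₂³) = 1.9655×10^-4 rad/s.
Angle swept by the target during transfer: ω₂·t = 2.166 rad = 124.1°.
Arrival is 180° from departure on the ellipse, so φ = 180° − 124.1° = 55.9°.

φ = 55.9°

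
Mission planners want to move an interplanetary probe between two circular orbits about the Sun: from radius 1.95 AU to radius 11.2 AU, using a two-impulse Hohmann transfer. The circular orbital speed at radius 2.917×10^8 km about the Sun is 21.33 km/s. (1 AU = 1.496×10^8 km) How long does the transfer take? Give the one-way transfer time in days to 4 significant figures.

From the circular-orbit relation v² = μ/r at r = 2.917×10^8 km: μ = v²r = (21.33)² × 2.917×10^8 = 1.32714×10^11 km³/s².
In km: r₁ = 1.95 × 1.496×10^8 = 2.9172×10^8 km; r₂ = 11.2 × 1.496×10^8 = 1.67552×10^9 km.
The Hohmann ellipse has a_t = (r₁ + r₂)/2 = 9.8362×10^8 km.
By Kepler's third law the transfer-orbit period is T = 2π√(a_t³/μ), so t = T/2 = 2.660×10^8 s.
Converting: 2.660×10^8 s ÷ 86400 s/day = 3079 days.

t = 3079 days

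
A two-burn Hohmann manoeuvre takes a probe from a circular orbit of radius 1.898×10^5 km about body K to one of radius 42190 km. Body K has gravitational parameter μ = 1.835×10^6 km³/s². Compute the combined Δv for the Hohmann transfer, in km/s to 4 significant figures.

Δv = 3.075 km/s

Transfer-ellipse semi-major axis a_t = (r₁ + r₂)/2 = (1.898×10^5 + 42190)/2 = 1.15995×10^5 km.
Circular speed at r₁: v₁ = √(μ/r₁) = √(1.835×10^6/1.898×10^5) = 3.109 km/s.
On the transfer ellipse at r₁, vis-viva equation gives v_a = √[μ(2/r₁ − 1/a_t)] = 1.875 km/s.
First burn Δv₁ = |v_a − v₁| = 1.234 km/s.
At r₂, v₂ = √(μ/r₂) = 6.595 km/s.
Transfer-orbit speed at r₂: v_p = √[μ(2/r₂ − 1/a_t)] = 8.436 km/s.
Second burn Δv₂ = |v₂ − v_p| = 1.841 km/s.
Δv = Δv₁ + Δv₂ = 1.234 + 1.841 = 3.075 km/s.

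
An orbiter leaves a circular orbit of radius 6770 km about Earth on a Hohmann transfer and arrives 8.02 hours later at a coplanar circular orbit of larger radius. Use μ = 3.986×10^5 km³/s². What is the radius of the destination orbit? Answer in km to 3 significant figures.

r₂ = 57800 km

Transfer time t = 8.02 hours = 28872 s, and t = π√(a_t³/μ).
So a_t = (μ t²/π²)^(1/3) = (3.986×10^5 × (28872)² / π²)^(1/3) = 32290 km.
Since a_t = (r₁ + r₂)/2, r₂ = 2a_t − r₁ = 2×32290 − 6770 = 57810 km.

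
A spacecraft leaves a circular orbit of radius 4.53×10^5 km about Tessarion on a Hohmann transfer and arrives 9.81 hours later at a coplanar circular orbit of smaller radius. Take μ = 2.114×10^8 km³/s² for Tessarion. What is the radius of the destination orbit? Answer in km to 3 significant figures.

r₂ = 1.45×10^5 km

Transfer time t = 9.81 hours = 35316 s, and t = π√(a_t³/μ).
So a_t = (μ t²/π²)^(1/3) = (2.114×10^8 × (35316)² / π²)^(1/3) = 2.9894×10^5 km.
Since a_t = (r₁ + r₂)/2, r₂ = 2a_t − r₁ = 2×2.9894×10^5 − 4.530×10^5 = 1.4488×10^5 km.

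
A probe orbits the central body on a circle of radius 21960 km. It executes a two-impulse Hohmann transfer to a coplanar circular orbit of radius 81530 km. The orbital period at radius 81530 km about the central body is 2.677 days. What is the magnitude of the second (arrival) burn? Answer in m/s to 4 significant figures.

From Kepler's third law T² = 4π²r³/μ at r = 81530 km, T = 2.677 days = 2.677 × 86400 s = 2.312928×10^5 s: μ = 4π²r³/T² = 3.99934×10^5 km³/s².
Transfer-ellipse semi-major axis a_t = (r₁ + r₂)/2 = (21960 + 81530)/2 = 51745 km.
Circular speed at r = 81530 km: v_c = √(μ/r) = 2.215 km/s.
Vis-viva on the transfer ellipse at r = 81530 km gives v_t = √[μ(2/r − 1/a_t)] = 1.443 km/s.
Δv₂ = |v_t − v_c| = |1.443 − 2.215| = 0.7720 km/s.

Δv₂ = 772.0 m/s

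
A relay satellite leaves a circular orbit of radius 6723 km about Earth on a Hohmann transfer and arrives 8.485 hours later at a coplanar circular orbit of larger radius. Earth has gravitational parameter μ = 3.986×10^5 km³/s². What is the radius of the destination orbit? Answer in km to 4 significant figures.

Transfer time t = 8.485 hours = 30546 s, and t = π√(a_t³/μ).
So a_t = (μ t²/π²)^(1/3) = (3.986×10^5 × (30546)² / π²)^(1/3) = 33526 km.
Since a_t = (r₁ + r₂)/2, r₂ = 2a_t − r₁ = 2×33526 − 6723 = 60329 km.

r₂ = 60330 km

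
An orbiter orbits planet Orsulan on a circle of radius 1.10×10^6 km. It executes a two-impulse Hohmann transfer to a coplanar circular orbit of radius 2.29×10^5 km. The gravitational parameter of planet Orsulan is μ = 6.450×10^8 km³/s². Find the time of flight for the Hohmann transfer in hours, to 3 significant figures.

Semi-major axis of the transfer orbit: a_t = (1.100×10^6 + 2.290×10^5)/2 = 6.645×10^5 km.
Half the transfer-orbit period gives t = π√(a_t³/μ) = 67010 s.
Converting: 67010 s ÷ 3600 s/hour = 18.6 hours.

t = 18.6 hours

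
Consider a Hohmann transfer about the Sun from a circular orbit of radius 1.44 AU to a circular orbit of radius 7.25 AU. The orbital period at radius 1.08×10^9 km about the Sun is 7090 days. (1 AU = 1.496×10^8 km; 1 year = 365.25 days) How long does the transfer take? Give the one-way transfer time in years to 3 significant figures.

From Kepler's third law T² = 4π²r³/μ at r = 1.08×10^9 km, T = 7090 days = 7090 × 86400 s = 6.12576×10^8 s: μ = 4π²r³/T² = 1.32529×10^11 km³/s².
In km: r₁ = 1.44 × 1.496×10^8 = 2.15424×10^8 km; r₂ = 7.25 × 1.496×10^8 = 1.0846×10^9 km.
Transfer-ellipse semi-major axis a_t = (r₁ + r₂)/2 = (2.15424×10^8 + 1.0846×10^9)/2 = 6.50012×10^8 km.
Half the transfer-orbit period gives t = π√(a_t³/μ) = 1.430×10^8 s.
Converting: 1.430×10^8 s ÷ 3.15576×10^7 s/year (365.25 × 86400) = 4.53 years.

t = 4.53 years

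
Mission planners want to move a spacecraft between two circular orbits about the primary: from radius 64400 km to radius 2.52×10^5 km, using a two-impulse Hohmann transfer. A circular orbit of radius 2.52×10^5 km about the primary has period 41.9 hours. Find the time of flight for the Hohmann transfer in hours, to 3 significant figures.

t = 10.4 hours

From Kepler's third law T² = 4π²r³/μ at r = 2.52×10^5 km, T = 41.9 hours = 41.9 × 3600 s = 1.5084×10^5 s: μ = 4π²r³/T² = 2.77670×10^7 km³/s².
The Hohmann ellipse has a_t = (r₁ + r₂)/2 = 1.582×10^5 km.
Transfer time t = π√(a_t³/μ) = π√((1.582×10^5)³ / 2.77670×10^7) = 37510 s.
Converting: 37510 s ÷ 3600 s/hour = 10.4 hours.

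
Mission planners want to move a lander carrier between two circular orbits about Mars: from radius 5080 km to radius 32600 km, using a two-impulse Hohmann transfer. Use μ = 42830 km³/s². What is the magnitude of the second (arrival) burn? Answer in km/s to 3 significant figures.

Δv₂ = 0.551 km/s

The Hohmann ellipse has a_t = (r₁ + r₂)/2 = 18840 km.
Circular speed at r = 32600 km: v_c = √(μ/r) = 1.1462 km/s.
Vis-viva on the transfer ellipse at r = 32600 km gives v_t = √[μ(2/r − 1/a_t)] = 0.59519 km/s.
Δv₂ = |v_t − v_c| = |0.59519 − 1.1462| = 0.5510 km/s.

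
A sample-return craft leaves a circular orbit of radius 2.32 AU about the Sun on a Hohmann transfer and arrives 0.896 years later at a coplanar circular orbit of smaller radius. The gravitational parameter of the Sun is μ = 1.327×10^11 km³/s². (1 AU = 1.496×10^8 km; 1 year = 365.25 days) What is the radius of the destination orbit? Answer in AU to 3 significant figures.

In km: r₁ = 2.32 × 1.496×10^8 = 3.47072×10^8 km.
Transfer time t = 0.896 years × 365.25 × 86400 s = 2.82756096×10^7 s, and t = π√(a_t³/μ).
So a_t = (μ t²/π²)^(1/3) = (1.327×10^11 × (2.82756096×10^7)² / π²)^(1/3) = 2.2070×10^8 km.
Since a_t = (r₁ + r₂)/2, r₂ = 2a_t − r₁ = 2×2.2070×10^8 − 3.47072×10^8 = 9.4328×10^7 km.
In AU: r₂ = 9.4328×10^7 / 1.496×10^8 = 0.631 AU.

r₂ = 0.631 AU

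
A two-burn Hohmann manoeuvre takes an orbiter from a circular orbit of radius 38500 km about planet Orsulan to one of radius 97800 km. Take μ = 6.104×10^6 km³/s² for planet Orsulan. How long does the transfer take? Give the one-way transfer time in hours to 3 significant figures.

t = 6.28 hours

Semi-major axis of the transfer orbit: a_t = (38500 + 97800)/2 = 68150 km.
By Kepler's third law the transfer-orbit period is T = 2π√(a_t³/μ), so t = T/2 = 22620 s.
Converting: 22620 s ÷ 3600 s/hour = 6.28 hours.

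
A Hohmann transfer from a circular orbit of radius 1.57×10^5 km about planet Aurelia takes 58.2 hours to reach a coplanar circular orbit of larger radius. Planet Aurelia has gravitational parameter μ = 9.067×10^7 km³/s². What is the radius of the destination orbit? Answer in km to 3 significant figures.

Transfer time t = 58.2 hours = 2.0952×10^5 s, and t = π√(a_t³/μ).
So a_t = (μ t²/π²)^(1/3) = (9.067×10^7 × (2.0952×10^5)² / π²)^(1/3) = 7.3882×10^5 km.
Since a_t = (r₁ + r₂)/2, r₂ = 2a_t − r₁ = 2×7.3882×10^5 − 1.570×10^5 = 1.32064×10^6 km.

r₂ = 1.32×10^6 km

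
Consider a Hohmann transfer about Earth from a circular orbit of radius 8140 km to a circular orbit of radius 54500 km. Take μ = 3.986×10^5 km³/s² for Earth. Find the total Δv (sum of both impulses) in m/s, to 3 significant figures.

Semi-major axis of the transfer orbit: a_t = (8140 + 54500)/2 = 31320 km.
Circular speed at r₁: v₁ = √(μ/r₁) = √(3.986×10^5/8140) = 6.998 km/s.
On the transfer ellipse at r₁, vis-viva gives v_p = √[μ(2/r₁ − 1/a_t)] = 9.231 km/s.
First burn Δv₁ = |v_p − v₁| = 2.233 km/s.
Circular speed at r₂: v₂ = √(μ/r₂) = 2.7044 km/s.
Transfer-orbit speed at r₂: v_a = √[μ(2/r₂ − 1/a_t)] = 1.3787 km/s.
Second burn Δv₂ = |v₂ − v_a| = 1.326 km/s.
Total Δv = Δv₁ + Δv₂ = 3.559 km/s.

Δv = 3560 m/s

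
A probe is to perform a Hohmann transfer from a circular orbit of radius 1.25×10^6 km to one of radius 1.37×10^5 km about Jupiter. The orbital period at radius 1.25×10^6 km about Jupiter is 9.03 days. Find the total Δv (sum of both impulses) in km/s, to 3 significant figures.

From Kepler's third law T² = 4π²r³/μ at r = 1.25×10^6 km, T = 9.03 days = 9.03 × 86400 s = 7.80192×10^5 s: μ = 4π²r³/T² = 1.26674×10^8 km³/s².
Transfer-ellipse semi-major axis a_t = (r₁ + r₂)/2 = (1.250×10^6 + 1.370×10^5)/2 = 6.935×10^5 km.
At r₁ the circular-orbit speed is v₁ = √(μ/r₁) = 10.0667 km/s.
Transfer-orbit speed at r₁ (v² = μ(2/r − 1/a)): v_a = √[μ(2/r₁ − 1/a_t)] = 4.47430 km/s.
First burn Δv₁ = |v_a − v₁| = 5.592 km/s.
At r₂, v₂ = √(μ/r₂) = 30.408 km/s.
Transfer-orbit speed at r₂: v_p = √[μ(2/r₂ − 1/a_t)] = 40.824 km/s.
Second burn Δv₂ = |v₂ − v_p| = 10.42 km/s.
Total Δv = Δv₁ + Δv₂ = 16.01 km/s.

Δv = 16.0 km/s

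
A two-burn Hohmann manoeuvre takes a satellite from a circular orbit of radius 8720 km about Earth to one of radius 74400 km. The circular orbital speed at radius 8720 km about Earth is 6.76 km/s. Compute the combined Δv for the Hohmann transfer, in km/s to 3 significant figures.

Δv = 3.54 km/s

From the circular-orbit relation v² = μ/r at r = 8720 km: μ = v²r = (6.76)² × 8720 = 3.98483×10^5 km³/s².
Transfer-ellipse semi-major axis a_t = (r₁ + r₂)/2 = (8720 + 74400)/2 = 41560 km.
Circular speed at r₁: v₁ = √(μ/r₁) = √(3.98483×10^5/8720) = 6.760 km/s.
Transfer-orbit speed at r₁ (vis-viva equation): v_p = √[μ(2/r₁ − 1/a_t)] = 9.045 km/s.
First burn Δv₁ = |v_p − v₁| = 2.285 km/s.
Circular speed at r₂: v₂ = √(μ/r₂) = 2.314 km/s.
Transfer-orbit speed at r₂: v_a = √[μ(2/r₂ − 1/a_t)] = 1.060 km/s.
Second burn Δv₂ = |v₂ − v_a| = 1.254 km/s.
Δv = Δv₁ + Δv₂ = 2.285 + 1.254 = 3.539 km/s.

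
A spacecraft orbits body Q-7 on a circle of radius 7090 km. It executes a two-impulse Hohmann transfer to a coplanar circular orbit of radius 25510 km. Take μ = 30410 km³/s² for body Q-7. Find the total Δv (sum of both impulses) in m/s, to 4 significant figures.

Δv = 891.6 m/s

Semi-major axis of the transfer orbit: a_t = (7090 + 25510)/2 = 16300 km.
At r₁ the circular-orbit speed is v₁ = √(μ/r₁) = 2.0710 km/s.
On the transfer ellipse at r₁, vis-viva gives v_p = √[μ(2/r₁ − 1/a_t)] = 2.5909 km/s.
First burn Δv₁ = |v_p − v₁| = 0.5199 km/s.
Circular speed at r₂: v₂ = √(μ/r₂) = 1.0918 km/s.
Transfer-orbit speed at r₂: v_a = √[μ(2/r₂ − 1/a_t)] = 0.72008 km/s.
Second burn Δv₂ = |v₂ − v_a| = 0.3717 km/s.
Total Δv = Δv₁ + Δv₂ = 0.8916 km/s.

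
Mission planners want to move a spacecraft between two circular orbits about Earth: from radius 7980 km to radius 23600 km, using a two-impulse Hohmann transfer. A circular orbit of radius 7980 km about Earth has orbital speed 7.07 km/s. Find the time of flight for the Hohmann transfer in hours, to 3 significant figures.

From the circular-orbit relation v² = μ/r at r = 7980 km: μ = v²r = (7.07)² × 7980 = 3.98880×10^5 km³/s².
The Hohmann ellipse has a_t = (r₁ + r₂)/2 = 15790 km.
Transfer time t = π√(a_t³/μ) = π√((15790)³ / 3.98880×10^5) = 9870 s.
Converting: 9870 s ÷ 3600 s/hour = 2.74 hours.

t = 2.74 hours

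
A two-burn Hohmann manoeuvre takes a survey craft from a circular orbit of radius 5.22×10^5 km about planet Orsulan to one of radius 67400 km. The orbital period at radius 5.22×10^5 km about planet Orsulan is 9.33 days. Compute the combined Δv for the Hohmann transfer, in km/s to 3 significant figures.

Δv = 5.87 km/s

From Kepler's third law T² = 4π²r³/μ at r = 5.22×10^5 km, T = 9.33 days = 9.33 × 86400 s = 8.06112×10^5 s: μ = 4π²r³/T² = 8.64133×10^6 km³/s².
Transfer-ellipse semi-major axis a_t = (r₁ + r₂)/2 = (5.220×10^5 + 67400)/2 = 2.947×10^5 km.
At r₁ the circular-orbit speed is v₁ = √(μ/r₁) = 4.069 km/s.
Transfer-orbit speed at r₁ (vis-viva): v_a = √[μ(2/r₁ − 1/a_t)] = 1.946 km/s.
First burn Δv₁ = |v_a − v₁| = 2.123 km/s.
Circular speed at r₂: v₂ = √(μ/r₂) = 11.323 km/s.
Transfer-orbit speed at r₂: v_p = √[μ(2/r₂ − 1/a_t)] = 15.070 km/s.
Second burn Δv₂ = |v₂ − v_p| = 3.747 km/s.
Δv = Δv₁ + Δv₂ = 2.123 + 3.747 = 5.870 km/s.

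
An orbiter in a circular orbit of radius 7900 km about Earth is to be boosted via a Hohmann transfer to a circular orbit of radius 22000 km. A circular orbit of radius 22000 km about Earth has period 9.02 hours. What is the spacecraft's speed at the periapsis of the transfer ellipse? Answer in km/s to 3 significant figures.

v = 8.62 km/s

From Kepler's third law T² = 4π²r³/μ at r = 22000 km, T = 9.02 hours = 9.02 × 3600 s = 32472 s: μ = 4π²r³/T² = 3.98666×10^5 km³/s².
Semi-major axis of the transfer orbit: a_t = (7900 + 22000)/2 = 14950 km.
The periapsis of the transfer ellipse is at r = 7900 km.
Vis-viva: v = √[μ(2/r − 1/a_t)] = √[3.98666×10^5 × (2/7900 − 1/14950)] = 8.618 km/s.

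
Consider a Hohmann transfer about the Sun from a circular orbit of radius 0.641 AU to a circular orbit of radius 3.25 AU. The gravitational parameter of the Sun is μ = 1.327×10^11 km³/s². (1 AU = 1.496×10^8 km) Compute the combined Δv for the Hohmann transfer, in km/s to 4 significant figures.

Δv = 17.92 km/s

In km: r₁ = 0.641 × 1.496×10^8 = 9.58936×10^7 km; r₂ = 3.25 × 1.496×10^8 = 4.862×10^8 km.
Semi-major axis of the transfer orbit: a_t = (9.58936×10^7 + 4.862×10^8)/2 = 2.910468×10^8 km.
At r₁ the circular-orbit speed is v₁ = √(μ/r₁) = 37.20 km/s.
On the transfer ellipse at r₁, v² = μ(2/r − 1/a) gives v_p = √[μ(2/r₁ − 1/a_t)] = 48.08 km/s.
First burn Δv₁ = |v_p − v₁| = 10.88 km/s.
Circular speed at r₂: v₂ = √(μ/r₂) = 16.521 km/s.
Transfer-orbit speed at r₂: v_a = √[μ(2/r₂ − 1/a_t)] = 9.4829 km/s.
Second burn Δv₂ = |v₂ − v_a| = 7.038 km/s.
Δv = Δv₁ + Δv₂ = 10.88 + 7.038 = 17.92 km/s.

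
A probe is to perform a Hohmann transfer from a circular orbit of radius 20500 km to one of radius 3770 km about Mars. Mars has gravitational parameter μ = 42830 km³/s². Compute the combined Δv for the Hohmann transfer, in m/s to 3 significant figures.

Δv = 1650 m/s

Semi-major axis of the transfer orbit: a_t = (20500 + 3770)/2 = 12135 km.
At r₁ the circular-orbit speed is v₁ = √(μ/r₁) = 1.44543 km/s.
Transfer-orbit speed at r₁ (v² = μ(2/r − 1/a)): v_a = √[μ(2/r₁ − 1/a_t)] = 0.805653 km/s.
First burn Δv₁ = |v_a − v₁| = 0.6398 km/s.
At r₂, v₂ = √(μ/r₂) = 3.371 km/s.
Transfer-orbit speed at r₂: v_p = √[μ(2/r₂ − 1/a_t)] = 4.381 km/s.
Second burn Δv₂ = |v₂ − v_p| = 1.010 km/s.
Total Δv = Δv₁ + Δv₂ = 1.650 km/s.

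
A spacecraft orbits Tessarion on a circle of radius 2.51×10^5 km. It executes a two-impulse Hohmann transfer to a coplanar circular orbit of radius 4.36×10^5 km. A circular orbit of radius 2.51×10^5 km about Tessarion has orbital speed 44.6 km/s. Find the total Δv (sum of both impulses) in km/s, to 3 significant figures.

From the circular-orbit relation v² = μ/r at r = 2.51×10^5 km: μ = v²r = (44.6)² × 2.51×10^5 = 4.99279×10^8 km³/s².
The Hohmann ellipse has a_t = (r₁ + r₂)/2 = 3.435×10^5 km.
At r₁ the circular-orbit speed is v₁ = √(μ/r₁) = 44.600 km/s.
Transfer-orbit speed at r₁ (v² = μ(2/r − 1/a)): v_p = √[μ(2/r₁ − 1/a_t)] = 50.248 km/s.
First burn Δv₁ = |v_p − v₁| = 5.648 km/s.
Circular speed at r₂: v₂ = √(μ/r₂) = 33.840 km/s.
Transfer-orbit speed at r₂: v_a = √[μ(2/r₂ − 1/a_t)] = 28.927 km/s.
Second burn Δv₂ = |v₂ − v_a| = 4.913 km/s.
Δv = Δv₁ + Δv₂ = 5.648 + 4.913 = 10.56 km/s.

Δv = 10.6 km/s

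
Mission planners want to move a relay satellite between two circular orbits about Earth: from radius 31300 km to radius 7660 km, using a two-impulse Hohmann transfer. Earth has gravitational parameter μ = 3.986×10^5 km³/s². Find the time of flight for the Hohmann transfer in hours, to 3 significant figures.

The Hohmann ellipse has a_t = (r₁ + r₂)/2 = 19480 km.
Half the transfer-orbit period gives t = π√(a_t³/μ) = 13530 s.
Converting: 13530 s ÷ 3600 s/hour = 3.76 hours.

t = 3.76 hours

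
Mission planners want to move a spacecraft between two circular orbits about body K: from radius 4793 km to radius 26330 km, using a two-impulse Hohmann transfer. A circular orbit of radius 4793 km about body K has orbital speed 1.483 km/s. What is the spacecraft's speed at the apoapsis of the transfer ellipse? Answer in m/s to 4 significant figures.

From the circular-orbit relation v² = μ/r at r = 4793 km: μ = v²r = (1.483)² × 4793 = 10541.2 km³/s².
Transfer-ellipse semi-major axis a_t = (r₁ + r₂)/2 = (4793 + 26330)/2 = 15561.5 km.
The apoapsis of the transfer ellipse is at r = 26330 km.
From the vis-viva equation, v = √[μ(2/r − 1/a_t)] = 0.3512 km/s.

v = 351.2 m/s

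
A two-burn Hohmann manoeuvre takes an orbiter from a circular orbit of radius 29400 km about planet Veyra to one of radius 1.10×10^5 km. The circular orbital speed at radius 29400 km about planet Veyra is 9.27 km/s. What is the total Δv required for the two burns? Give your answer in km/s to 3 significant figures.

Δv = 4.06 km/s

From the circular-orbit relation v² = μ/r at r = 29400 km: μ = v²r = (9.27)² × 29400 = 2.52643×10^6 km³/s².
The Hohmann ellipse has a_t = (r₁ + r₂)/2 = 69700 km.
Circular speed at r₁: v₁ = √(μ/r₁) = √(2.52643×10^6/29400) = 9.27000 km/s.
Transfer-orbit speed at r₁ (vis-viva): v_p = √[μ(2/r₁ − 1/a_t)] = 11.6455 km/s.
First burn Δv₁ = |v_p − v₁| = 2.3755 km/s.
At r₂, v₂ = √(μ/r₂) = 4.7924 km/s.
Transfer-orbit speed at r₂: v_a = √[μ(2/r₂ − 1/a_t)] = 3.1125 km/s.
Second burn Δv₂ = |v₂ − v_a| = 1.6799 km/s.
Δv = Δv₁ + Δv₂ = 2.3755 + 1.6799 = 4.055 km/s.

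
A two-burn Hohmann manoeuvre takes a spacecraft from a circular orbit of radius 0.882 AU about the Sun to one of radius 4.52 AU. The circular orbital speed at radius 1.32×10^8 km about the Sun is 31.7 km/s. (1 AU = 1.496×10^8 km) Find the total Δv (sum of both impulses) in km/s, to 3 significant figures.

Δv = 15.3 km/s

From the circular-orbit relation v² = μ/r at r = 1.32×10^8 km: μ = v²r = (31.7)² × 1.32×10^8 = 1.32645×10^11 km³/s².
In km: r₁ = 0.882 × 1.496×10^8 = 1.319472×10^8 km; r₂ = 4.52 × 1.496×10^8 = 6.76192×10^8 km.
Semi-major axis of the transfer orbit: a_t = (1.319472×10^8 + 6.76192×10^8)/2 = 4.040696×10^8 km.
Circular speed at r₁: v₁ = √(μ/r₁) = √(1.32645×10^11/1.319472×10^8) = 31.71 km/s.
Transfer-orbit speed at r₁ (v² = μ(2/r − 1/a)): v_p = √[μ(2/r₁ − 1/a_t)] = 41.02 km/s.
First burn Δv₁ = |v_p − v₁| = 9.310 km/s.
At r₂, v₂ = √(μ/r₂) = 14.006 km/s.
Transfer-orbit speed at r₂: v_a = √[μ(2/r₂ − 1/a_t)] = 8.0036 km/s.
Second burn Δv₂ = |v₂ − v_a| = 6.002 km/s.
Total Δv = Δv₁ + Δv₂ = 15.31 km/s.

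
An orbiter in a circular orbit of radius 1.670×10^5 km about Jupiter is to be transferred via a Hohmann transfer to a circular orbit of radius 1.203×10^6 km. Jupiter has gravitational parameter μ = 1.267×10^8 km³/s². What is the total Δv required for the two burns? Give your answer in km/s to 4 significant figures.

Transfer-ellipse semi-major axis a_t = (r₁ + r₂)/2 = (1.670×10^5 + 1.203×10^6)/2 = 6.850×10^5 km.
At r₁ the circular-orbit speed is v₁ = √(μ/r₁) = 27.544 km/s.
On the transfer ellipse at r₁, v² = μ(2/r − 1/a) gives v_p = √[μ(2/r₁ − 1/a_t)] = 36.502 km/s.
First burn Δv₁ = |v_p − v₁| = 8.958 km/s.
At r₂, v₂ = √(μ/r₂) = 10.2626 km/s.
Transfer-orbit speed at r₂: v_a = √[μ(2/r₂ − 1/a_t)] = 5.06720 km/s.
Second burn Δv₂ = |v₂ − v_a| = 5.195 km/s.
Δv = Δv₁ + Δv₂ = 8.958 + 5.195 = 14.15 km/s.

Δv = 14.15 km/s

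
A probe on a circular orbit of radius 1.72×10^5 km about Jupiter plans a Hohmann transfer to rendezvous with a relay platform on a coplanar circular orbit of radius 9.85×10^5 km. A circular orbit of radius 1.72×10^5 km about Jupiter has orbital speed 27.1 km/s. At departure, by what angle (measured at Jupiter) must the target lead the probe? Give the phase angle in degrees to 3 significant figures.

φ = 99.0°

From the circular-orbit relation v² = μ/r at r = 1.72×10^5 km: μ = v²r = (27.1)² × 1.72×10^5 = 1.26319×10^8 km³/s².
The Hohmann ellipse has a_t = (r₁ + r₂)/2 = 5.785×10^5 km.
Transfer time t = π√(a_t³/μ) = 1.2299×10^5 s.
Target angular speed ω₂ = √(μ/r₂³) = 1.1497×10^-5 rad/s.
Angle swept by the target during transfer: ω₂·t = 1.414 rad = 81.02°.
Arrival is 180° from departure on the ellipse, so φ = 180° − 81.02° = 99.0°.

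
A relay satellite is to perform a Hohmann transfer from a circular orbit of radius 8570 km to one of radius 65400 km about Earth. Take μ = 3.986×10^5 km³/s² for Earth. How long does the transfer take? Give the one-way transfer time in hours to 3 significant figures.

The Hohmann ellipse has a_t = (r₁ + r₂)/2 = 36985 km.
Transfer time t = π√(a_t³/μ) = π√((36985)³ / 3.986×10^5) = 35390 s.
Converting: 35390 s ÷ 3600 s/hour = 9.83 hours.

t = 9.83 hours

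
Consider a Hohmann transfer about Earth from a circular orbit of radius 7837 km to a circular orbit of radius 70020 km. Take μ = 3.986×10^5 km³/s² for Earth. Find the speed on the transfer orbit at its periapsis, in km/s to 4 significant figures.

Semi-major axis of the transfer orbit: a_t = (7837 + 70020)/2 = 38928.5 km.
At periapsis, r = 7837 km.
Applying v² = μ(2/r − 1/a_t): v = 9.565 km/s.

v = 9.565 km/s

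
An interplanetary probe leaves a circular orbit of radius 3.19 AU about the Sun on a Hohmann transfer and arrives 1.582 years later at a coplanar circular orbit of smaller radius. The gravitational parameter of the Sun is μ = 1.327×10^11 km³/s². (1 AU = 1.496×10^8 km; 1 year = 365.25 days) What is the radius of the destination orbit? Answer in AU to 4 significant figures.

In km: r₁ = 3.19 × 1.496×10^8 = 4.77224×10^8 km.
Transfer time t = 1.582 years × 365.25 × 86400 s = 4.99241232×10^7 s, and t = π√(a_t³/μ).
So a_t = (μ t²/π²)^(1/3) = (1.327×10^11 × (4.99241232×10^7)² / π²)^(1/3) = 3.2240×10^8 km.
Since a_t = (r₁ + r₂)/2, r₂ = 2a_t − r₁ = 2×3.2240×10^8 − 4.77224×10^8 = 1.67576×10^8 km.
In AU: r₂ = 1.67576×10^8 / 1.496×10^8 = 1.120 AU.

r₂ = 1.120 AU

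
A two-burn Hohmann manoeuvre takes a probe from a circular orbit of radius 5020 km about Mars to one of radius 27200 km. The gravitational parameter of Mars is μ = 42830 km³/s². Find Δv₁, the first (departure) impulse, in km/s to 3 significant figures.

Transfer-ellipse semi-major axis a_t = (r₁ + r₂)/2 = (5020 + 27200)/2 = 16110 km.
On the circular orbit at r = 5020 km, v_c = √(μ/r) = 2.9209 km/s.
Transfer-orbit speed at the same r (vis-viva, a = a_t): v_t = √[μ(2/r − 1/a_t)] = 3.7954 km/s.
Δv₁ = |v_t − v_c| = |3.7954 − 2.9209| = 0.8745 km/s.

Δv₁ = 0.874 km/s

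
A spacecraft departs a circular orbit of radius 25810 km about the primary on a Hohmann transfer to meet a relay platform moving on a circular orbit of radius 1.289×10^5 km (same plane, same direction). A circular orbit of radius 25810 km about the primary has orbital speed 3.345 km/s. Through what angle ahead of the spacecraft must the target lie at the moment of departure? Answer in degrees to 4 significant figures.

φ = 96.32°

From the circular-orbit relation v² = μ/r at r = 25810 km: μ = v²r = (3.345)² × 25810 = 2.88789×10^5 km³/s².
Semi-major axis of the transfer orbit: a_t = (25810 + 1.289×10^5)/2 = 77355 km.
Transfer time t = π√(a_t³/μ) = 1.258×10^5 s.
Target angular speed ω₂ = √(μ/r₂³) = 1.161×10^-5 rad/s.
Angle swept by the target during transfer: ω₂·t = 1.4605 rad = 83.68°.
The spacecraft traverses 180° on the transfer ellipse, so the target must lead by 180° − 83.68° = 96.32°.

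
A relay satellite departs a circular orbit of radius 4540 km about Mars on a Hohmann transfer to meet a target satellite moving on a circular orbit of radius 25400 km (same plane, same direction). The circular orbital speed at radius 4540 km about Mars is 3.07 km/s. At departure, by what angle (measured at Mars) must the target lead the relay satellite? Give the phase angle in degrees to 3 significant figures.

φ = 98.6°

From the circular-orbit relation v² = μ/r at r = 4540 km: μ = v²r = (3.07)² × 4540 = 42789.0 km³/s².
Semi-major axis of the transfer orbit: a_t = (4540 + 25400)/2 = 14970 km.
Transfer time t = π√(a_t³/μ) = 27817.4 s.
The target's mean motion on its circular orbit is ω₂ = √(μ/r₂³) = 5.10994×10^-5 rad/s.
Angle swept by the target during transfer: ω₂·t = 1.42145 rad = 81.44°.
Arrival is 180° from departure on the ellipse, so φ = 180° − 81.44° = 98.6°.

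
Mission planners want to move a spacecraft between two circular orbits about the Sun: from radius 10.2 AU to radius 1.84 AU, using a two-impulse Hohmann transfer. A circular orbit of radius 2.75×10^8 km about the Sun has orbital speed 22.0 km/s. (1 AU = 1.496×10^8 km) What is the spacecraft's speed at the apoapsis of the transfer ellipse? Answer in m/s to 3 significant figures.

From the circular-orbit relation v² = μ/r at r = 2.75×10^8 km: μ = v²r = (22.0)² × 2.75×10^8 = 1.33100×10^11 km³/s².
In km: r₁ = 10.2 × 1.496×10^8 = 1.52592×10^9 km; r₂ = 1.84 × 1.496×10^8 = 2.75264×10^8 km.
The Hohmann ellipse has a_t = (r₁ + r₂)/2 = 9.00592×10^8 km.
The apoapsis of the transfer ellipse is at r = 1.52592×10^9 km.
From the vis-viva equation, v = √[μ(2/r − 1/a_t)] = 5.163 km/s.

v = 5160 m/s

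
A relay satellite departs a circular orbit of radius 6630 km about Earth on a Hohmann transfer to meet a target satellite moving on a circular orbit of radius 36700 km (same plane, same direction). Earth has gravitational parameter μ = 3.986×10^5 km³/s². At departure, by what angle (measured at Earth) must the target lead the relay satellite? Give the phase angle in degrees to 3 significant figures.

The Hohmann ellipse has a_t = (r₁ + r₂)/2 = 21665 km.
Transfer time t = π√(a_t³/μ) = 15868 s.
The target's mean motion on its circular orbit is ω₂ = √(μ/r₂³) = 8.9799×10^-5 rad/s.
Angle swept by the target during transfer: ω₂·t = 1.4249 rad = 81.64°.
The relay satellite traverses 180° on the transfer ellipse, so the target must lead by 180° − 81.64° = 98.4°.

φ = 98.4°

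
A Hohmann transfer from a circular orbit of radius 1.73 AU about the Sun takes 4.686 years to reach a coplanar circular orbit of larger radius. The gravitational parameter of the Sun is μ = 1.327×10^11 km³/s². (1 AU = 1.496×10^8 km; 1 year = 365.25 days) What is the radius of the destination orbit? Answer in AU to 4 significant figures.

In km: r₁ = 1.73 × 1.496×10^8 = 2.58808×10^8 km.
Transfer time t = 4.686 years × 365.25 × 86400 s = 1.478789136×10^8 s, and t = π√(a_t³/μ).
So a_t = (μ t²/π²)^(1/3) = (1.327×10^11 × (1.478789136×10^8)² / π²)^(1/3) = 6.6496×10^8 km.
Since a_t = (r₁ + r₂)/2, r₂ = 2a_t − r₁ = 2×6.6496×10^8 − 2.58808×10^8 = 1.071112×10^9 km.
In AU: r₂ = 1.071112×10^9 / 1.496×10^8 = 7.160 AU.

r₂ = 7.160 AU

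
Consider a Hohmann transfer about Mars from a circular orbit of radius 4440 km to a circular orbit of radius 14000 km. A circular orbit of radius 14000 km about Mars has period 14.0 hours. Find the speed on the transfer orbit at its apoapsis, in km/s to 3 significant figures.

v = 1.21 km/s

From Kepler's third law T² = 4π²r³/μ at r = 14000 km, T = 14.0 hours = 14.0 × 3600 s = 50400 s: μ = 4π²r³/T² = 42646.4 km³/s².
Semi-major axis of the transfer orbit: a_t = (4440 + 14000)/2 = 9220 km.
The apoapsis of the transfer ellipse is at r = 14000 km.
Vis-viva: v = √[μ(2/r − 1/a_t)] = √[42646.4 × (2/14000 − 1/9220)] = 1.211 km/s.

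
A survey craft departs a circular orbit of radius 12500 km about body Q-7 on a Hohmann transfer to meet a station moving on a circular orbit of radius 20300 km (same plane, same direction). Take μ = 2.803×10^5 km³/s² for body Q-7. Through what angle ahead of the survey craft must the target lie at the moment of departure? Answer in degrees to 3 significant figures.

Semi-major axis of the transfer orbit: a_t = (12500 + 20300)/2 = 16400 km.
The half-period of the transfer ellipse is t = π√(a_t³/μ) = 12462 s.
The target's mean motion on its circular orbit is ω₂ = √(μ/r₂³) = 1.8305×10^-4 rad/s.
Angle swept by the target during transfer: ω₂·t = 2.281 rad = 130.7°.
The survey craft traverses 180° on the transfer ellipse, so the target must lead by 180° − 130.7° = 49.3°.

φ = 49.3°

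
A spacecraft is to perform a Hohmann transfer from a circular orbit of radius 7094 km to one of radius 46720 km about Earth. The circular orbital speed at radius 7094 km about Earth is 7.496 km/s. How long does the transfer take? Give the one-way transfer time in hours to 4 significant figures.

t = 6.101 hours

From the circular-orbit relation v² = μ/r at r = 7094 km: μ = v²r = (7.496)² × 7094 = 3.98612×10^5 km³/s².
Semi-major axis of the transfer orbit: a_t = (7094 + 46720)/2 = 26907 km.
Half the transfer-orbit period gives t = π√(a_t³/μ) = 21962 s.
Converting: 21962 s ÷ 3600 s/hour = 6.101 hours.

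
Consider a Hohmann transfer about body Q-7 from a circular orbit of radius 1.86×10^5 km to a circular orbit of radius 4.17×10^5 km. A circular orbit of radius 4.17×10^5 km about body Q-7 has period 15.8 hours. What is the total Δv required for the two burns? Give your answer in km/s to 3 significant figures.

From Kepler's third law T² = 4π²r³/μ at r = 4.17×10^5 km, T = 15.8 hours = 15.8 × 3600 s = 56880 s: μ = 4π²r³/T² = 8.84807×10^8 km³/s².
The Hohmann ellipse has a_t = (r₁ + r₂)/2 = 3.015×10^5 km.
At r₁ the circular-orbit speed is v₁ = √(μ/r₁) = 68.971 km/s.
Transfer-orbit speed at r₁ (vis-viva): v_p = √[μ(2/r₁ − 1/a_t)] = 81.113 km/s.
First burn Δv₁ = |v_p − v₁| = 12.142 km/s.
Circular speed at r₂: v₂ = √(μ/r₂) = 46.0634 km/s.
Transfer-orbit speed at r₂: v_a = √[μ(2/r₂ − 1/a_t)] = 36.1800 km/s.
Second burn Δv₂ = |v₂ − v_a| = 9.8834 km/s.
Δv = Δv₁ + Δv₂ = 12.142 + 9.8834 = 22.03 km/s.

Δv = 22.0 km/s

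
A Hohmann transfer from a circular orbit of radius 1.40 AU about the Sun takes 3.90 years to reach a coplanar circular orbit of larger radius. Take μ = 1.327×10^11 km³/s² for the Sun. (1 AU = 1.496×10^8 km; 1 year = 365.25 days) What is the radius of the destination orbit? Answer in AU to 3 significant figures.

r₂ = 6.47 AU

In km: r₁ = 1.40 × 1.496×10^8 = 2.0944×10^8 km.
Transfer time t = 3.90 years × 365.25 × 86400 s = 1.2307464×10^8 s, and t = π√(a_t³/μ).
So a_t = (μ t²/π²)^(1/3) = (1.327×10^11 × (1.2307464×10^8)² / π²)^(1/3) = 5.8835×10^8 km.
Since a_t = (r₁ + r₂)/2, r₂ = 2a_t − r₁ = 2×5.8835×10^8 − 2.0944×10^8 = 9.6726×10^8 km.
In AU: r₂ = 9.6726×10^8 / 1.496×10^8 = 6.47 AU.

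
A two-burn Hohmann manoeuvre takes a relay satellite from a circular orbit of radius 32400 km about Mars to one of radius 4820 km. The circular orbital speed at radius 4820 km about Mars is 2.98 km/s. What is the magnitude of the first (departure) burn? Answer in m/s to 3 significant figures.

Δv₁ = 564 m/s

From the circular-orbit relation v² = μ/r at r = 4820 km: μ = v²r = (2.98)² × 4820 = 42803.5 km³/s².
The Hohmann ellipse has a_t = (r₁ + r₂)/2 = 18610 km.
On the circular orbit at r = 32400 km, v_c = √(μ/r) = 1.14939 km/s.
Vis-viva on the transfer ellipse at r = 32400 km gives v_t = √[μ(2/r − 1/a_t)] = 0.584948 km/s.
Δv₁ = |v_t − v_c| = |0.584948 − 1.14939| = 0.5644 km/s.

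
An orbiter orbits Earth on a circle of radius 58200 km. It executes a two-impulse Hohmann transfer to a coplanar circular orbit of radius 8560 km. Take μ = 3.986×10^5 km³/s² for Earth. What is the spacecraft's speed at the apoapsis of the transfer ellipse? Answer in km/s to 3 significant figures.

Semi-major axis of the transfer orbit: a_t = (58200 + 8560)/2 = 33380 km.
The apoapsis of the transfer ellipse is at r = 58200 km.
Vis-viva: v = √[μ(2/r − 1/a_t)] = √[3.986×10^5 × (2/58200 − 1/33380)] = 1.325 km/s.

v = 1.33 km/s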